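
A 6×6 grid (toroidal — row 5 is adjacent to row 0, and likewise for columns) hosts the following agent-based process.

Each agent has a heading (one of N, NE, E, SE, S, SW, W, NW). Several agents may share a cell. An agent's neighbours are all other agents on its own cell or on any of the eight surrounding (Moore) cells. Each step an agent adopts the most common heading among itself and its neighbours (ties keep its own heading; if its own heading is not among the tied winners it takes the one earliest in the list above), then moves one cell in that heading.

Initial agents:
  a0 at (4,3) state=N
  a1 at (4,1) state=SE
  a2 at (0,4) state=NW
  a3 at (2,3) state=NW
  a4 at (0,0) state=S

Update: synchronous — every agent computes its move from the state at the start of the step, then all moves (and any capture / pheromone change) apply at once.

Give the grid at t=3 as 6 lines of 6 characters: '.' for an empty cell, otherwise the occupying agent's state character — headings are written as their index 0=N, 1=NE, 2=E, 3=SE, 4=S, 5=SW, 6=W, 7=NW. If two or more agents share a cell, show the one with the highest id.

t=1: a0@(3,3):N a1@(5,2):SE a2@(5,3):NW a3@(1,2):NW a4@(1,0):S
t=2: a0@(2,3):N a1@(0,3):SE a2@(4,2):NW a3@(0,1):NW a4@(2,0):S
t=3: a0@(1,3):N a1@(1,4):SE a2@(3,1):NW a3@(5,0):NW a4@(3,0):S

......
...03.
......
47....
......
7.....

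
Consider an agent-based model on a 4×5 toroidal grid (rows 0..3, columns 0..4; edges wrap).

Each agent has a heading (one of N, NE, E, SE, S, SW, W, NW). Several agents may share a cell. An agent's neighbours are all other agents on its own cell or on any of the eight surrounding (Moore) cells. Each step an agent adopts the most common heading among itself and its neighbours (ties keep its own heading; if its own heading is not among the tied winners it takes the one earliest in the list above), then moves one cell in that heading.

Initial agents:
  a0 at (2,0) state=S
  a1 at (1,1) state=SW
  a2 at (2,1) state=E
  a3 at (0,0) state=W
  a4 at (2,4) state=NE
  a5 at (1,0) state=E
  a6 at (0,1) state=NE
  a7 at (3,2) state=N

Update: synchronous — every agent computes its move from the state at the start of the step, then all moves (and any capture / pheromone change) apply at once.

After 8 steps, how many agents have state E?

t=1: a0@(2,1):E a1@(1,2):E a2@(2,2):E a3@(0,4):W a4@(1,0):NE a5@(1,1):E a6@(3,2):NE a7@(2,2):N
t=2: a0@(2,2):E a1@(1,3):E a2@(2,3):E a3@(0,3):W a4@(1,1):E a5@(1,2):E a6@(3,3):E a7@(2,3):E
t=3: a0@(2,3):E a1@(1,4):E a2@(2,4):E a3@(0,4):E a4@(1,2):E a5@(1,3):E a6@(3,4):E a7@(2,4):E
t=4: a0@(2,4):E a1@(1,0):E a2@(2,0):E a3@(0,0):E a4@(1,3):E a5@(1,4):E a6@(3,0):E a7@(2,0):E
t=5: a0@(2,0):E a1@(1,1):E a2@(2,1):E a3@(0,1):E a4@(1,4):E a5@(1,0):E a6@(3,1):E a7@(2,1):E
t=6: a0@(2,1):E a1@(1,2):E a2@(2,2):E a3@(0,2):E a4@(1,0):E a5@(1,1):E a6@(3,2):E a7@(2,2):E
t=7: a0@(2,2):E a1@(1,3):E a2@(2,3):E a3@(0,3):E a4@(1,1):E a5@(1,2):E a6@(3,3):E a7@(2,3):E
t=8: a0@(2,3):E a1@(1,4):E a2@(2,4):E a3@(0,4):E a4@(1,2):E a5@(1,3):E a6@(3,4):E a7@(2,4):E

8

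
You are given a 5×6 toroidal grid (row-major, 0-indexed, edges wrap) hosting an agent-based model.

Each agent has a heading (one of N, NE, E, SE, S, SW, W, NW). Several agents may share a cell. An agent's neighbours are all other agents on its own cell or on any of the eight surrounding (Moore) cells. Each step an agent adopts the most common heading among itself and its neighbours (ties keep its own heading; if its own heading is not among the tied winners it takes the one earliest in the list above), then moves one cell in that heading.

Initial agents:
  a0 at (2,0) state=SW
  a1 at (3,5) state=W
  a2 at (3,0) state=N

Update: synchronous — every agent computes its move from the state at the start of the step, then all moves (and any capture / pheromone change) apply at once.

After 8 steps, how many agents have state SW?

t=1: a0@(3,5):SW a1@(3,4):W a2@(2,0):N
t=2: a0@(4,4):SW a1@(3,3):W a2@(1,0):N
t=3: a0@(0,3):SW a1@(3,2):W a2@(0,0):N
t=4: a0@(1,2):SW a1@(3,1):W a2@(4,0):N
t=5: a0@(2,1):SW a1@(3,0):W a2@(3,0):N
t=6: a0@(3,0):SW a1@(3,5):W a2@(2,0):N
t=7: a0@(4,5):SW a1@(3,4):W a2@(1,0):N
t=8: a0@(0,4):SW a1@(3,3):W a2@(0,0):N

1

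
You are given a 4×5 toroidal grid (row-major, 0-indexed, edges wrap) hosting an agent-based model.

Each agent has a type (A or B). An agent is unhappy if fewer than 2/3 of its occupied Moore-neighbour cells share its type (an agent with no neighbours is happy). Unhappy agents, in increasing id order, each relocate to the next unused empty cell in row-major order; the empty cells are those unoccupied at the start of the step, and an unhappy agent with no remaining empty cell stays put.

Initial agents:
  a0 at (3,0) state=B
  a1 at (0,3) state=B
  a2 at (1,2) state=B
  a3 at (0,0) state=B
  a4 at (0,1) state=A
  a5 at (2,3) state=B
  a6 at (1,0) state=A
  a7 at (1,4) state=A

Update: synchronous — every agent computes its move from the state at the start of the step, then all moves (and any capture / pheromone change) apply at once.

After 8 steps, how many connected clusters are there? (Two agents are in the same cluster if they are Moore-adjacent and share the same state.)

t=1: a0@(0,2):B a1@(0,4):B a2@(1,2):B a3@(1,1):B a4@(1,3):A a5@(2,0):B a6@(1,0):A a7@(2,1):A
t=2: a0@(0,2):B a1@(0,0):B a2@(0,1):B a3@(0,3):B a4@(1,4):A a5@(2,2):B a6@(2,3):A a7@(2,4):A
t=3: a0@(0,2):B a1@(0,4):B a2@(0,1):B a3@(1,0):B a4@(1,1):A a5@(1,2):B a6@(2,3):A a7@(2,4):A
t=4: a0@(0,2):B a1@(0,4):B a2@(0,1):B a3@(0,0):B a4@(0,3):A a5@(1,3):B a6@(1,4):A a7@(2,0):A
t=5: a0@(0,2):B a1@(1,0):B a2@(0,1):B a3@(0,0):B a4@(1,1):A a5@(1,2):B a6@(2,1):A a7@(2,0):A
t=6: a0@(0,2):B a1@(0,3):B a2@(0,1):B a3@(0,0):B a4@(0,4):A a5@(1,3):B a6@(1,4):A a7@(2,0):A
t=7: a0@(0,2):B a1@(1,0):B a2@(0,1):B a3@(1,1):B a4@(1,2):A a5@(2,1):B a6@(2,2):A a7@(2,0):A
t=8: a0@(0,2):B a1@(1,0):B a2@(0,1):B a3@(0,0):B a4@(0,3):A a5@(0,4):B a6@(1,3):A a7@(1,4):A

2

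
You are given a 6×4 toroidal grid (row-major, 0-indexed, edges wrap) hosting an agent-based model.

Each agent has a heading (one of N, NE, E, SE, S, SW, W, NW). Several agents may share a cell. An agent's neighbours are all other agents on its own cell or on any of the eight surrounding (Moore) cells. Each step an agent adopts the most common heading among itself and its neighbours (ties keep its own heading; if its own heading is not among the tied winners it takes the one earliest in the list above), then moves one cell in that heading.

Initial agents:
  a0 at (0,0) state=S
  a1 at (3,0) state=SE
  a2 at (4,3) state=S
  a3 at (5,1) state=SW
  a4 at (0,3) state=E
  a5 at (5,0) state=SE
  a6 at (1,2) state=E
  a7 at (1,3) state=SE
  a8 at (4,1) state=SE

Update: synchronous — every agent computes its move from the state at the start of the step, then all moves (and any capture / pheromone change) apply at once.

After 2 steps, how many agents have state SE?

t=1: a0@(1,1):SE a1@(4,1):SE a2@(5,0):SE a3@(0,2):SE a4@(0,0):E a5@(0,1):SE a6@(1,3):E a7@(1,0):E a8@(5,2):SE
t=2: a0@(2,2):SE a1@(5,2):SE a2@(0,1):SE a3@(1,3):SE a4@(0,1):E a5@(1,2):SE a6@(1,0):E a7@(1,1):E a8@(0,3):SE

6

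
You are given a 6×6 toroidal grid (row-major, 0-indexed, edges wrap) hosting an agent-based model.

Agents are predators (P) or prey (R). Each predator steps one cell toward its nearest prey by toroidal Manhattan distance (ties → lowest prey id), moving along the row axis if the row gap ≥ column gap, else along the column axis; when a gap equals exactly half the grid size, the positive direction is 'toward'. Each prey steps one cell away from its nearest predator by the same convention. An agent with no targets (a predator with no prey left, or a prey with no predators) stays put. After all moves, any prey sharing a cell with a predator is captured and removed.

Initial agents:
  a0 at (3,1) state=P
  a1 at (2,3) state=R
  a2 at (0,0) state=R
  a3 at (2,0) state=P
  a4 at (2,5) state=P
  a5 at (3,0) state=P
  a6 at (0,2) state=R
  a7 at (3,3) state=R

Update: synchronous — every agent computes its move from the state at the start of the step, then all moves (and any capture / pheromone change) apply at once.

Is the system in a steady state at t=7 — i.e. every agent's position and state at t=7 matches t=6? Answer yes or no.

t=1: a0@(3,2):P a1@(2,2):R a2@(5,0):R a3@(1,0):P a4@(2,4):P a5@(4,0):P a6@(5,2):R a7@(3,4):R
t=2: a0@(2,2):P a1@(1,2):R a3@(0,0):P a4@(3,4):P a5@(5,0):P a6@(0,2):R a7@(4,4):R
t=3: a0@(1,2):P a1@(0,2):R a3@(0,1):P a4@(4,4):P a5@(5,1):P a6@(5,2):R a7@(5,4):R
t=4: a0@(0,2):P a3@(0,2):P a4@(5,4):P a5@(5,2):P a6@(5,3):R a7@(0,4):R
t=5: a0@(5,2):P a3@(5,2):P a4@(5,3):P a5@(5,3):P a7@(1,4):R
t=6: a0@(0,2):P a3@(0,2):P a4@(0,3):P a5@(0,3):P a7@(2,4):R
t=7: a0@(1,2):P a3@(1,2):P a4@(1,3):P a5@(1,3):P a7@(3,4):R

no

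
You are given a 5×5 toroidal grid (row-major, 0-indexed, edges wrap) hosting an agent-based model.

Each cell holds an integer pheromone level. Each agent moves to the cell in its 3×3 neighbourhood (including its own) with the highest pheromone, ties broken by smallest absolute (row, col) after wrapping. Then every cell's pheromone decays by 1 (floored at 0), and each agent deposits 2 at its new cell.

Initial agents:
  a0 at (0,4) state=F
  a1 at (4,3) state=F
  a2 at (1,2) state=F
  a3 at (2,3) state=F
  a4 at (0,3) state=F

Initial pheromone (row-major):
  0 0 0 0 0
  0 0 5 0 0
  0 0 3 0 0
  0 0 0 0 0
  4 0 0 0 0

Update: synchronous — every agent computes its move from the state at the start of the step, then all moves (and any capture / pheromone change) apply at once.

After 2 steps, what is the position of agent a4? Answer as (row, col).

(1, 2)

t=1: a0@(4,0) a1@(0,2) a2@(1,2) a3@(1,2) a4@(1,2) | pheromone: 0 0 2 0 0 / 0 0 10 0 0 / 0 0 2 0 0 / 0 0 0 0 0 / 5 0 0 0 0
t=2: a0@(4,0) a1@(1,2) a2@(1,2) a3@(1,2) a4@(1,2) | pheromone: 0 0 1 0 0 / 0 0 17 0 0 / 0 0 1 0 0 / 0 0 0 0 0 / 6 0 0 0 0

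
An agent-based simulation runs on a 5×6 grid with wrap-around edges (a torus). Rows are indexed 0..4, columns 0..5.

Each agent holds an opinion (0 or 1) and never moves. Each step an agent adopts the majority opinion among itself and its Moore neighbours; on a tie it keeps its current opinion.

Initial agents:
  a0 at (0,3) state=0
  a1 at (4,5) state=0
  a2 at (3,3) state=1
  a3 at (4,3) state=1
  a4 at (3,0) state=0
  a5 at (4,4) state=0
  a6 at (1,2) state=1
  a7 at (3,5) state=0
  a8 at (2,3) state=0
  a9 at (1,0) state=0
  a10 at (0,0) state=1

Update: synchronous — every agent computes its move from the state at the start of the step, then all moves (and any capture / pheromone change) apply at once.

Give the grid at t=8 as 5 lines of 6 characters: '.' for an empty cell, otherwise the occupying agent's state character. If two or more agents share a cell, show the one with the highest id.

t=1: a0@(0,3):0 a1@(4,5):0 a2@(3,3):1 a3@(4,3):1 a4@(3,0):0 a5@(4,4):0 a6@(1,2):0 a7@(3,5):0 a8@(2,3):1 a9@(1,0):0 a10@(0,0):0
t=2: (unchanged — steady state)

0..0..
0.0...
...1..
0..1.0
...100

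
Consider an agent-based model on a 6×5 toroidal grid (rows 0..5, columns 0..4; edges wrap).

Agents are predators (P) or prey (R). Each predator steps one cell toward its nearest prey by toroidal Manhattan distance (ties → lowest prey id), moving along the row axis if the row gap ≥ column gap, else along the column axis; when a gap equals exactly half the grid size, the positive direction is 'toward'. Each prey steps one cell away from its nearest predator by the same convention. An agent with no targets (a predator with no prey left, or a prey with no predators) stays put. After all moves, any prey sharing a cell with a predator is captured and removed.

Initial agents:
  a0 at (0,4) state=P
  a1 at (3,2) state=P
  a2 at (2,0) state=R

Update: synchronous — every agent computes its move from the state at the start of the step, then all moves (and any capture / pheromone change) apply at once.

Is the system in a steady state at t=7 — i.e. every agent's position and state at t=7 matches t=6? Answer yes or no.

no

t=1: a0@(1,4):P a1@(3,1):P a2@(3,0):R
t=2: a0@(2,4):P a1@(3,0):P a2@(3,4):R
t=3: a0@(3,4):P a1@(3,4):P a2@(4,4):R
t=4: a0@(4,4):P a1@(4,4):P a2@(5,4):R
t=5: a0@(5,4):P a1@(5,4):P a2@(0,4):R
t=6: a0@(0,4):P a1@(0,4):P a2@(1,4):R
t=7: a0@(1,4):P a1@(1,4):P a2@(2,4):R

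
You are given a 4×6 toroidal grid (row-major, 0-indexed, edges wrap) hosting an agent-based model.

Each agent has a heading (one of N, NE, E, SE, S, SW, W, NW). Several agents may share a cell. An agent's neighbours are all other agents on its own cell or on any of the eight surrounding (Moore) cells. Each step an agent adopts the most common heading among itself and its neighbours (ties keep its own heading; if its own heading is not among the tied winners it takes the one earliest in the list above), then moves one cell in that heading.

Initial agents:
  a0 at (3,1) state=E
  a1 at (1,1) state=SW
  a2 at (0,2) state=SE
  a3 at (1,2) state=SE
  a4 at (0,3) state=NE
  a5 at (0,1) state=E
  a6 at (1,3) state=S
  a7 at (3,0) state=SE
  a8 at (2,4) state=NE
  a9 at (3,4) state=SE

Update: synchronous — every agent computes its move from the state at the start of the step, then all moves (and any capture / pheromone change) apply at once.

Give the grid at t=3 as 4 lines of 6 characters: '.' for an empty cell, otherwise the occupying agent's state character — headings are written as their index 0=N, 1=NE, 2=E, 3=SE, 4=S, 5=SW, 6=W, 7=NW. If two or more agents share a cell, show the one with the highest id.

t=1: a0@(3,2):E a1@(2,2):SE a2@(1,3):SE a3@(2,3):SE a4@(1,4):SE a5@(1,2):SE a6@(0,4):NE a7@(3,1):E a8@(1,5):NE a9@(2,5):NE
t=2: a0@(3,3):E a1@(3,3):SE a2@(2,4):SE a3@(3,4):SE a4@(2,5):SE a5@(2,3):SE a6@(3,5):NE a7@(3,2):E a8@(0,0):NE a9@(1,0):NE
t=3: a0@(0,4):SE a1@(0,4):SE a2@(3,5):SE a3@(0,5):SE a4@(3,0):SE a5@(3,4):SE a6@(0,0):SE a7@(3,3):E a8@(3,1):NE a9@(0,1):NE

31..33
......
......
31.233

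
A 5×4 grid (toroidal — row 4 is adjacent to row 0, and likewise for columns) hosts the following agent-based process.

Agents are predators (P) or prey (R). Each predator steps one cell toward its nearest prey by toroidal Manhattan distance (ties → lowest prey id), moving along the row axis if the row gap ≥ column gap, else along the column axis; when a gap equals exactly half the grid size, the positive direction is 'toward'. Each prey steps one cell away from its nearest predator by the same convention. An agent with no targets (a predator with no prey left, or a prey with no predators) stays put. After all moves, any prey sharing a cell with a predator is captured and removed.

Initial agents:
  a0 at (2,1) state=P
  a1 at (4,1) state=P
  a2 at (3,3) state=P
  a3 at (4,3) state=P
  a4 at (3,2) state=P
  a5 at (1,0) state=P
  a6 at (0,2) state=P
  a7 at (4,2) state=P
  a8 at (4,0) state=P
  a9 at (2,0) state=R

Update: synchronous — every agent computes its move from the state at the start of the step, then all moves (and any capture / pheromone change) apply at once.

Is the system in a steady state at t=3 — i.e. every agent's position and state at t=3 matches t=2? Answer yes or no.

t=1: a0@(2,0):P a1@(3,1):P a2@(2,3):P a3@(3,3):P a4@(3,3):P a5@(2,0):P a6@(1,2):P a7@(3,2):P a8@(3,0):P
t=2: (unchanged — steady state)

yes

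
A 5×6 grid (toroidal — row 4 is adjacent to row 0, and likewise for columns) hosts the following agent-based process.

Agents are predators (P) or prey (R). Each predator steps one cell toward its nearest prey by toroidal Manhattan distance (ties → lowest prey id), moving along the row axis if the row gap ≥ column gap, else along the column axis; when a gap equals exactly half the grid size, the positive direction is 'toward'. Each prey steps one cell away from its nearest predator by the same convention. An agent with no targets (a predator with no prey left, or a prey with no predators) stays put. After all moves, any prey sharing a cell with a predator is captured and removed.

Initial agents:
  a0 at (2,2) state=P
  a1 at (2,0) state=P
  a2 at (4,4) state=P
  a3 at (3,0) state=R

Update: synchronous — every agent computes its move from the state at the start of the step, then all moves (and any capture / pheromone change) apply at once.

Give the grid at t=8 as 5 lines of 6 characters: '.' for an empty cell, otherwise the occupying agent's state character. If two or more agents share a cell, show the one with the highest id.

P.....
R.....
......
......
.P....

t=1: a0@(2,1):P a1@(3,0):P a2@(4,5):P a3@(4,0):R
t=2: a0@(3,1):P a1@(4,0):P a2@(4,0):P a3@(0,0):R
t=3: a0@(4,1):P a1@(0,0):P a2@(0,0):P a3@(1,0):R
t=4: a0@(0,1):P a1@(1,0):P a2@(1,0):P a3@(2,0):R
t=5: a0@(1,1):P a1@(2,0):P a2@(2,0):P a3@(3,0):R
t=6: a0@(2,1):P a1@(3,0):P a2@(3,0):P a3@(4,0):R
t=7: a0@(3,1):P a1@(4,0):P a2@(4,0):P a3@(0,0):R
t=8: a0@(4,1):P a1@(0,0):P a2@(0,0):P a3@(1,0):R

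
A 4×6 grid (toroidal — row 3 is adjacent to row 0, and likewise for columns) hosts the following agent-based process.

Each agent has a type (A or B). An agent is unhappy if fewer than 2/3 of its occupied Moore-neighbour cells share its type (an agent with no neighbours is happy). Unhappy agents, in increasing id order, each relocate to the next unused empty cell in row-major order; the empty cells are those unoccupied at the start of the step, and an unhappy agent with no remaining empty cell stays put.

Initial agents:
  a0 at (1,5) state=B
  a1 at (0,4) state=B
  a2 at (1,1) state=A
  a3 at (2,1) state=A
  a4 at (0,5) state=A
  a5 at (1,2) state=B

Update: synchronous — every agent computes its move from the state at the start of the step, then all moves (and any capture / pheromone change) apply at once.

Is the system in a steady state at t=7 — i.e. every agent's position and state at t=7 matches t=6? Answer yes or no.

t=1: a0@(0,0):B a1@(0,1):B a2@(0,2):A a3@(0,3):A a4@(1,0):A a5@(1,3):B
t=2: a0@(0,4):B a1@(0,5):B a2@(1,1):A a3@(1,2):A a4@(1,4):A a5@(1,5):B
t=3: a0@(0,4):B a1@(0,5):B a2@(1,1):A a3@(1,2):A a4@(0,0):A a5@(1,5):B
t=4: a0@(0,4):B a1@(0,5):B a2@(1,1):A a3@(1,2):A a4@(0,1):A a5@(1,5):B
t=5: (unchanged — steady state)

yes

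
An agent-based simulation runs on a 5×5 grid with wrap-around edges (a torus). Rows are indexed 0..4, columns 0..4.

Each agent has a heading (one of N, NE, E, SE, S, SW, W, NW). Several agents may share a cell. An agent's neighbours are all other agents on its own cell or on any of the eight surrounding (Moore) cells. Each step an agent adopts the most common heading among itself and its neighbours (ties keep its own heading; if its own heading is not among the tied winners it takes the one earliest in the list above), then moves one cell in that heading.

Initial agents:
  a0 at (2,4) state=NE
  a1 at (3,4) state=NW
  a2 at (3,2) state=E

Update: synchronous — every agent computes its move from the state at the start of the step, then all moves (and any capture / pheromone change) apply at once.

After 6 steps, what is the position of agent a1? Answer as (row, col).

(2, 3)

t=1: a0@(1,0):NE a1@(2,3):NW a2@(3,3):E
t=2: a0@(0,1):NE a1@(1,2):NW a2@(3,4):E
t=3: a0@(4,2):NE a1@(0,1):NW a2@(3,0):E
t=4: a0@(3,3):NE a1@(4,0):NW a2@(3,1):E
t=5: a0@(2,4):NE a1@(3,4):NW a2@(3,2):E
t=6: a0@(1,0):NE a1@(2,3):NW a2@(3,3):E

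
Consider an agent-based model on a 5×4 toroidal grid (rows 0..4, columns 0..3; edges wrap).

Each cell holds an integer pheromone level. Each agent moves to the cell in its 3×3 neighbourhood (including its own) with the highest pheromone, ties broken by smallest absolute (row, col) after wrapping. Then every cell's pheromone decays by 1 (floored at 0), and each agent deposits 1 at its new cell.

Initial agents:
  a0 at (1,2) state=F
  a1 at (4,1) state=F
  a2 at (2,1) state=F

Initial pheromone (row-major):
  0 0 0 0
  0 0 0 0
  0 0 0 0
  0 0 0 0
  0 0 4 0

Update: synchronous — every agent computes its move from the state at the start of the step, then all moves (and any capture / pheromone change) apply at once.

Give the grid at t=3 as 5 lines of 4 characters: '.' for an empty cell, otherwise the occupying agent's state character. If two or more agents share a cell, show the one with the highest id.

....
....
....
....
..F.

t=1: a0@(0,1) a1@(4,2) a2@(1,0) | pheromone: 0 1 0 0 / 1 0 0 0 / 0 0 0 0 / 0 0 0 0 / 0 0 4 0
t=2: a0@(4,2) a1@(4,2) a2@(0,1) | pheromone: 0 1 0 0 / 0 0 0 0 / 0 0 0 0 / 0 0 0 0 / 0 0 5 0
t=3: a0@(4,2) a1@(4,2) a2@(4,2) | pheromone: 0 0 0 0 / 0 0 0 0 / 0 0 0 0 / 0 0 0 0 / 0 0 7 0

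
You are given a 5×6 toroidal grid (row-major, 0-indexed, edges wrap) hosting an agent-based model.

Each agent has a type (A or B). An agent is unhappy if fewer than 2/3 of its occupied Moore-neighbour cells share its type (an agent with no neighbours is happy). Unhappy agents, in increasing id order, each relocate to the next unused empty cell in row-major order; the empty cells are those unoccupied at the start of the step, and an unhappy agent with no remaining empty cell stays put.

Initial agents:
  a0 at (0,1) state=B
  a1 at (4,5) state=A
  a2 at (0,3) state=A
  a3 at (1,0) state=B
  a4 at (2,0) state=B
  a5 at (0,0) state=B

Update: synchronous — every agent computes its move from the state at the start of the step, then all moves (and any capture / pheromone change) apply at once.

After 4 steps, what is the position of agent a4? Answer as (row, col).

(2, 0)

t=1: a0@(0,1):B a1@(0,2):A a2@(0,3):A a3@(1,0):B a4@(2,0):B a5@(0,0):B
t=2: a0@(0,1):B a1@(0,4):A a2@(0,3):A a3@(1,0):B a4@(2,0):B a5@(0,0):B
t=3: (unchanged — steady state)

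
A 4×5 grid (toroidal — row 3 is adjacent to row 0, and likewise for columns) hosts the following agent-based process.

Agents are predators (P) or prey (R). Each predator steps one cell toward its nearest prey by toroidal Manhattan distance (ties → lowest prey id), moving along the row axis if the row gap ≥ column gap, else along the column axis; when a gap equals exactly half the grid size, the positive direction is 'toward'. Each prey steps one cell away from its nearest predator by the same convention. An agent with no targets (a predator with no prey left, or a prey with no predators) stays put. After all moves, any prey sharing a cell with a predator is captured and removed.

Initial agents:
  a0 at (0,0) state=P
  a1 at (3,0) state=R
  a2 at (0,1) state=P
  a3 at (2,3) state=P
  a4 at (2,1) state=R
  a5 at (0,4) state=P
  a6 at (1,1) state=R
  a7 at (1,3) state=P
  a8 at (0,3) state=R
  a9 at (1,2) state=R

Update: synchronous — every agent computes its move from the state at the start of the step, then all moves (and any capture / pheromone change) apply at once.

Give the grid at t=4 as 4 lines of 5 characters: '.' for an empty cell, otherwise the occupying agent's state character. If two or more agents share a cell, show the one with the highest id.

t=1: a0@(3,0):P a1@(2,0):R a2@(1,1):P a3@(2,2):P a5@(0,3):P a6@(2,1):R a7@(0,3):P a8@(0,2):R
t=2: a0@(2,0):P a1@(1,0):R a2@(2,1):P a3@(2,1):P a5@(0,2):P a6@(3,1):R a7@(0,2):P a8@(0,1):R
t=3: a0@(1,0):P a1@(0,0):R a2@(3,1):P a3@(3,1):P a5@(0,1):P a7@(0,1):P a8@(0,0):R
t=4: a0@(0,0):P a1@(3,0):R a2@(0,1):P a3@(0,1):P a5@(0,0):P a7@(0,0):P a8@(3,0):R

PP...
.....
.....
R....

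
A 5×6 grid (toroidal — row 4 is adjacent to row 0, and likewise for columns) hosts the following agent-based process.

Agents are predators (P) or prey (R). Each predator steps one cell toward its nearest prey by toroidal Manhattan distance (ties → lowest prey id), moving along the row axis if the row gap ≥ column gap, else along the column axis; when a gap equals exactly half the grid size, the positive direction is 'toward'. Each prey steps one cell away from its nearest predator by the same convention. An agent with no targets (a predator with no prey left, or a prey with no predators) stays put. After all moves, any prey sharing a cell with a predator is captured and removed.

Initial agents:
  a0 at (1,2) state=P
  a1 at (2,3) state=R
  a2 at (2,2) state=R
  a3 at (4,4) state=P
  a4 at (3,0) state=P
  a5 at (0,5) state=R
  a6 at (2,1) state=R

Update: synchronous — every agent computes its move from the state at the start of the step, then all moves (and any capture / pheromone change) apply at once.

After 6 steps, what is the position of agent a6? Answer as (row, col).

(3, 1)

t=1: a0@(2,2):P a1@(3,3):R a2@(3,2):R a3@(0,4):P a4@(2,0):P a5@(1,5):R a6@(3,1):R
t=2: a0@(3,2):P a1@(4,3):R a2@(4,2):R a3@(1,4):P a4@(1,0):P a5@(2,5):R a6@(4,1):R
t=3: a0@(4,2):P a1@(0,3):R a2@(0,2):R a3@(2,4):P a4@(2,0):P a5@(3,5):R a6@(0,1):R
t=4: a0@(0,2):P a1@(1,3):R a2@(1,2):R a3@(3,4):P a4@(3,0):P a5@(4,5):R a6@(1,1):R
t=5: a0@(1,2):P a1@(2,3):R a2@(2,2):R a3@(4,4):P a4@(4,0):P a5@(0,5):R a6@(2,1):R
t=6: a0@(2,2):P a1@(3,3):R a2@(3,2):R a3@(0,4):P a4@(0,0):P a5@(1,5):R a6@(3,1):R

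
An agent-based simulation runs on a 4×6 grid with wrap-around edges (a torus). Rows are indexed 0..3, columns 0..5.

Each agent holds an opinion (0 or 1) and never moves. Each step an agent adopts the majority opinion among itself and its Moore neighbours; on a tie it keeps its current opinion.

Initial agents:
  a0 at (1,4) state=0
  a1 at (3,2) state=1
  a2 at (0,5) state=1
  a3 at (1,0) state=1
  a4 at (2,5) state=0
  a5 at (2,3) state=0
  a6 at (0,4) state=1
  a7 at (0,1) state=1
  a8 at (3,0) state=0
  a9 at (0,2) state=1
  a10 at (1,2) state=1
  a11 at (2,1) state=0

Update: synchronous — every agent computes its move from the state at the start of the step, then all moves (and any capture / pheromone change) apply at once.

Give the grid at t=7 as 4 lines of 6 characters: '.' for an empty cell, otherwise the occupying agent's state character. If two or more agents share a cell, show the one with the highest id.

t=1: a0@(1,4):0 a1@(3,2):1 a2@(0,5):1 a3@(1,0):1 a4@(2,5):0 a5@(2,3):0 a6@(0,4):1 a7@(0,1):1 a8@(3,0):0 a9@(0,2):1 a10@(1,2):1 a11@(2,1):1
t=2: a0@(1,4):0 a1@(3,2):1 a2@(0,5):1 a3@(1,0):1 a4@(2,5):0 a5@(2,3):0 a6@(0,4):1 a7@(0,1):1 a8@(3,0):1 a9@(0,2):1 a10@(1,2):1 a11@(2,1):1
t=3: (unchanged — steady state)

.11.11
1.1.0.
.1.0.0
1.1...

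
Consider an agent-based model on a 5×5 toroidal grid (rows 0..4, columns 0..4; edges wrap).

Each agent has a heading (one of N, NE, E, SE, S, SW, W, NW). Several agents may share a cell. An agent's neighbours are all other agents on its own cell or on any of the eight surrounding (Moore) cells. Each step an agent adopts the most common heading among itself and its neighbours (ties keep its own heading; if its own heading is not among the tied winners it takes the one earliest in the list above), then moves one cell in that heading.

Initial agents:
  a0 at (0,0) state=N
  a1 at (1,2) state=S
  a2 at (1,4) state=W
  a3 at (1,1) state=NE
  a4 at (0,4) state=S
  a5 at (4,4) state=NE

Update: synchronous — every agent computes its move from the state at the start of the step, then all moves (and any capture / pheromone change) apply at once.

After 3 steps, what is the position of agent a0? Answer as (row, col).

t=1: a0@(4,1):NE a1@(2,2):S a2@(1,3):W a3@(0,2):NE a4@(1,4):S a5@(3,0):NE
t=2: a0@(3,2):NE a1@(3,2):S a2@(2,3):S a3@(4,3):NE a4@(2,4):S a5@(2,1):NE
t=3: a0@(2,3):NE a1@(2,3):NE a2@(3,3):S a3@(3,4):NE a4@(3,4):S a5@(1,2):NE

(2, 3)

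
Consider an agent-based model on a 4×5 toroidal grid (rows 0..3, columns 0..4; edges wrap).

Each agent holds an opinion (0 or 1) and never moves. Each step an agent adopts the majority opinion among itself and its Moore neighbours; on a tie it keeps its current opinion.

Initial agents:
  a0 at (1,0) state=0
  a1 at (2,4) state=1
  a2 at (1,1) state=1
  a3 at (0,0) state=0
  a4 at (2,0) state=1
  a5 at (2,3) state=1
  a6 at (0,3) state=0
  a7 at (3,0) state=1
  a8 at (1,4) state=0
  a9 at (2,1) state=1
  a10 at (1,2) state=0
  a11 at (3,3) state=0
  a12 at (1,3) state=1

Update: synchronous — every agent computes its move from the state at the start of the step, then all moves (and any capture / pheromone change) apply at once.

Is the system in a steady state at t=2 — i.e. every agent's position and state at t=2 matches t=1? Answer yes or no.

no

t=1: a0@(1,0):1 a1@(2,4):1 a2@(1,1):1 a3@(0,0):0 a4@(2,0):1 a5@(2,3):1 a6@(0,3):0 a7@(3,0):1 a8@(1,4):0 a9@(2,1):1 a10@(1,2):1 a11@(3,3):0 a12@(1,3):1
t=2: a0@(1,0):1 a1@(2,4):1 a2@(1,1):1 a3@(0,0):1 a4@(2,0):1 a5@(2,3):1 a6@(0,3):0 a7@(3,0):1 a8@(1,4):1 a9@(2,1):1 a10@(1,2):1 a11@(3,3):0 a12@(1,3):1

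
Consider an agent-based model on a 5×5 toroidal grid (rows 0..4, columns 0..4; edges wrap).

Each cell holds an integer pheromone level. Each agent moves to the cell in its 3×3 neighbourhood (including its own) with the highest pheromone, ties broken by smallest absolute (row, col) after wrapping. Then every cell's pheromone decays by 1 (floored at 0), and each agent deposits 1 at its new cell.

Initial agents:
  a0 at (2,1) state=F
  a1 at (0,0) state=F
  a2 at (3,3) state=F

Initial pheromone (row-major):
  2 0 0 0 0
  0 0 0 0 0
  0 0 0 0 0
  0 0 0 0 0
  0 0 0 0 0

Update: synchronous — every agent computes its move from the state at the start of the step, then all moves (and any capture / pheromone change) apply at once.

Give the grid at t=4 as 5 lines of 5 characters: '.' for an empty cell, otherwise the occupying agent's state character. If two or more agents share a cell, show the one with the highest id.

F....
.....
..F..
.....
.....

t=1: a0@(1,0) a1@(0,0) a2@(2,2) | pheromone: 2 0 0 0 0 / 1 0 0 0 0 / 0 0 1 0 0 / 0 0 0 0 0 / 0 0 0 0 0
t=2: a0@(0,0) a1@(0,0) a2@(2,2) | pheromone: 3 0 0 0 0 / 0 0 0 0 0 / 0 0 1 0 0 / 0 0 0 0 0 / 0 0 0 0 0
t=3: a0@(0,0) a1@(0,0) a2@(2,2) | pheromone: 4 0 0 0 0 / 0 0 0 0 0 / 0 0 1 0 0 / 0 0 0 0 0 / 0 0 0 0 0
t=4: a0@(0,0) a1@(0,0) a2@(2,2) | pheromone: 5 0 0 0 0 / 0 0 0 0 0 / 0 0 1 0 0 / 0 0 0 0 0 / 0 0 0 0 0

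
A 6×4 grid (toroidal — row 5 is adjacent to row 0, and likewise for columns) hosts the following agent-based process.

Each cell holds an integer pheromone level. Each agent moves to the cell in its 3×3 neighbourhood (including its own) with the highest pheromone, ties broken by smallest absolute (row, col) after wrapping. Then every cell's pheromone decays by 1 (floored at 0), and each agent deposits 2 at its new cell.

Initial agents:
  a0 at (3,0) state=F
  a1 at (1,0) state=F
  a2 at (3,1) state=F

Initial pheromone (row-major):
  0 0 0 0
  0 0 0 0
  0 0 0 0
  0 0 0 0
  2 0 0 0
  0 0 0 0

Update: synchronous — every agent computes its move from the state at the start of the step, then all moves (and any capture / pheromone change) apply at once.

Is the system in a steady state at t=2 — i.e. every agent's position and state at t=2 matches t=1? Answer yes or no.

t=1: a0@(4,0) a1@(0,0) a2@(4,0) | pheromone: 2 0 0 0 / 0 0 0 0 / 0 0 0 0 / 0 0 0 0 / 5 0 0 0 / 0 0 0 0
t=2: a0@(4,0) a1@(0,0) a2@(4,0) | pheromone: 3 0 0 0 / 0 0 0 0 / 0 0 0 0 / 0 0 0 0 / 8 0 0 0 / 0 0 0 0

yes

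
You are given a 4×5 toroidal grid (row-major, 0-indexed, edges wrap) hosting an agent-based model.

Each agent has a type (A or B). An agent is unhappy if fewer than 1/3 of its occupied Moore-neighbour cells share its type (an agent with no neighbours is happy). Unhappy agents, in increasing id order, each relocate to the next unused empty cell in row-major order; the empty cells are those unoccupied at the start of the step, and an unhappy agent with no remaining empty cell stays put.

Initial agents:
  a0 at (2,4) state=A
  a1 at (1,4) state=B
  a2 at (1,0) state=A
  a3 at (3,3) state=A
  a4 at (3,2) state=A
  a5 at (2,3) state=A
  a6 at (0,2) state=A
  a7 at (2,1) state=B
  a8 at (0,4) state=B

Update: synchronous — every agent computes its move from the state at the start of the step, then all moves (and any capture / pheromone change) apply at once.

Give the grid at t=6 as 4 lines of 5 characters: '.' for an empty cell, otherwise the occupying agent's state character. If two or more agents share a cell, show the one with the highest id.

t=1: a0@(2,4):A a1@(0,0):B a2@(0,1):A a3@(3,3):A a4@(3,2):A a5@(2,3):A a6@(0,2):A a7@(0,3):B a8@(0,4):B
t=2: a0@(2,4):A a1@(0,0):B a2@(0,1):A a3@(3,3):A a4@(3,2):A a5@(2,3):A a6@(0,2):A a7@(1,0):B a8@(0,4):B
t=3: (unchanged — steady state)

BAA.B
B....
...AA
..AA.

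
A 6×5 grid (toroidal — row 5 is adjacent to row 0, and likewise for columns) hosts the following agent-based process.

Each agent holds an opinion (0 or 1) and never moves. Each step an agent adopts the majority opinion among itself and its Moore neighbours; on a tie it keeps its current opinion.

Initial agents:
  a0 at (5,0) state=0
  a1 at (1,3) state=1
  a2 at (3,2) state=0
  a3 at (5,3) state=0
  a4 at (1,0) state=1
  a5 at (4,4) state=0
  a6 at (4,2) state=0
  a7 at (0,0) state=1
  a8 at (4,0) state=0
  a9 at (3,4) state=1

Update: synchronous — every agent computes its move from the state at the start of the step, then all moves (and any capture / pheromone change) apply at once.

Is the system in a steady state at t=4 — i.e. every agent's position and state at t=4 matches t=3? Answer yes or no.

yes

t=1: a0@(5,0):0 a1@(1,3):1 a2@(3,2):0 a3@(5,3):0 a4@(1,0):1 a5@(4,4):0 a6@(4,2):0 a7@(0,0):1 a8@(4,0):0 a9@(3,4):0
t=2: (unchanged — steady state)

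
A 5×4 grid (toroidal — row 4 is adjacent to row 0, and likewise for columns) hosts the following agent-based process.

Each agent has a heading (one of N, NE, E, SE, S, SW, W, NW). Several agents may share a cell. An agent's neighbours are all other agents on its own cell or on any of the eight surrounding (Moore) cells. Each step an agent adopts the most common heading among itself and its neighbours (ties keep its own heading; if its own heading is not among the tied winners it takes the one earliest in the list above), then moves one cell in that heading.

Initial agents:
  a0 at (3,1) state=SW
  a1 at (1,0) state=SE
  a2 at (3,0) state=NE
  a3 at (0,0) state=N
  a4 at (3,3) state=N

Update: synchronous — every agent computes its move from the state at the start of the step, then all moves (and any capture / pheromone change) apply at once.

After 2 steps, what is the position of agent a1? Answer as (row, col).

t=1: a0@(4,0):SW a1@(2,1):SE a2@(2,1):NE a3@(4,0):N a4@(2,3):N
t=2: a0@(0,3):SW a1@(3,2):SE a2@(1,2):NE a3@(3,0):N a4@(1,3):N

(3, 2)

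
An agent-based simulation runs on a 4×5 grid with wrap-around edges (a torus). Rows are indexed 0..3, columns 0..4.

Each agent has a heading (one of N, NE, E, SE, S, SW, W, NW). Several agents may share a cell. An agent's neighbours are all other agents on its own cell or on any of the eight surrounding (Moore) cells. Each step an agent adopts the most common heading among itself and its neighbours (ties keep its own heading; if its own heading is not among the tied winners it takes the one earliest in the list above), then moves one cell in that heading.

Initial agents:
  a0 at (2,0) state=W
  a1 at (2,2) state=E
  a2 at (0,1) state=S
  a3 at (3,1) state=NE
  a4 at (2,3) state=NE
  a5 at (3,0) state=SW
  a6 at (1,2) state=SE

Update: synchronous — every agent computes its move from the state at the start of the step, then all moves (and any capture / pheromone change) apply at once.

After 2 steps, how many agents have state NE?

6

t=1: a0@(2,4):W a1@(1,3):NE a2@(1,1):S a3@(2,2):NE a4@(1,4):NE a5@(0,4):SW a6@(2,3):SE
t=2: a0@(1,0):NE a1@(0,4):NE a2@(2,1):S a3@(1,3):NE a4@(0,0):NE a5@(3,0):NE a6@(1,4):NE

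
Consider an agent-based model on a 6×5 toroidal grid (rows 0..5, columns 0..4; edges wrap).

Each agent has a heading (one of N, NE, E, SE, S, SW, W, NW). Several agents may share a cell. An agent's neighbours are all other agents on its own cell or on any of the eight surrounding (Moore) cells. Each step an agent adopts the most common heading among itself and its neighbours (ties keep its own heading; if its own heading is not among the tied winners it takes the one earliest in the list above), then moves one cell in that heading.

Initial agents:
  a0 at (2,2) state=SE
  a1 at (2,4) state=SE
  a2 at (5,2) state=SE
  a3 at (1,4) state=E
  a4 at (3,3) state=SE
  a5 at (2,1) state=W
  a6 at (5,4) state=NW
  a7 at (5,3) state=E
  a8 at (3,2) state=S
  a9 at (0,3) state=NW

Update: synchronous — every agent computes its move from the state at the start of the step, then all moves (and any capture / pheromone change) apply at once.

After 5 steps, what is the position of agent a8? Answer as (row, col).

(2, 2)

t=1: a0@(3,3):SE a1@(3,0):SE a2@(0,3):SE a3@(1,0):E a4@(4,4):SE a5@(2,0):W a6@(4,3):NW a7@(4,2):NW a8@(4,3):SE a9@(5,2):NW
t=2: a0@(4,4):SE a1@(4,1):SE a2@(1,4):SE a3@(1,1):E a4@(5,0):SE a5@(2,4):W a6@(3,2):NW a7@(3,1):NW a8@(5,4):SE a9@(4,1):NW
t=3: a0@(5,0):SE a1@(3,0):NW a2@(2,0):SE a3@(1,2):E a4@(0,1):SE a5@(2,3):W a6@(2,1):NW a7@(2,0):NW a8@(0,0):SE a9@(3,0):NW
t=4: a0@(0,1):SE a1@(2,4):NW a2@(1,4):NW a3@(1,3):E a4@(1,2):SE a5@(2,2):W a6@(1,0):NW a7@(1,4):NW a8@(1,1):SE a9@(2,4):NW
t=5: a0@(1,2):SE a1@(1,3):NW a2@(0,3):NW a3@(0,2):NW a4@(2,3):SE a5@(3,3):SE a6@(0,4):NW a7@(0,3):NW a8@(2,2):SE a9@(1,3):NW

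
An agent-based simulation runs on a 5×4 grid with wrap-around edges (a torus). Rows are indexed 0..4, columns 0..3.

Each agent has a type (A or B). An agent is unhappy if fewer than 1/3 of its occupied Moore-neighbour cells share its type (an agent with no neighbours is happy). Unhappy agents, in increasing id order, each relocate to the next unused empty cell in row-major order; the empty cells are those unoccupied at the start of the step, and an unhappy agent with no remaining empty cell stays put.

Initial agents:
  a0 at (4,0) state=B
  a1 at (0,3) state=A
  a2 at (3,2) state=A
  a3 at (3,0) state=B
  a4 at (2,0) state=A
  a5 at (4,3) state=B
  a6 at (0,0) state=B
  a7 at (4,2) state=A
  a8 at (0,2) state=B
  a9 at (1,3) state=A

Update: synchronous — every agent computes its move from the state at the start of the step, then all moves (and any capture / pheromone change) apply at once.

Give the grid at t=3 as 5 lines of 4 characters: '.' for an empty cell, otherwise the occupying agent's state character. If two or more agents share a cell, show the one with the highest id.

t=1: a0@(4,0):B a1@(0,3):A a2@(3,2):A a3@(3,0):B a4@(2,0):A a5@(4,3):B a6@(0,0):B a7@(4,2):A a8@(0,1):B a9@(1,3):A
t=2: (unchanged — steady state)

BB.A
...A
A...
B.A.
B.AB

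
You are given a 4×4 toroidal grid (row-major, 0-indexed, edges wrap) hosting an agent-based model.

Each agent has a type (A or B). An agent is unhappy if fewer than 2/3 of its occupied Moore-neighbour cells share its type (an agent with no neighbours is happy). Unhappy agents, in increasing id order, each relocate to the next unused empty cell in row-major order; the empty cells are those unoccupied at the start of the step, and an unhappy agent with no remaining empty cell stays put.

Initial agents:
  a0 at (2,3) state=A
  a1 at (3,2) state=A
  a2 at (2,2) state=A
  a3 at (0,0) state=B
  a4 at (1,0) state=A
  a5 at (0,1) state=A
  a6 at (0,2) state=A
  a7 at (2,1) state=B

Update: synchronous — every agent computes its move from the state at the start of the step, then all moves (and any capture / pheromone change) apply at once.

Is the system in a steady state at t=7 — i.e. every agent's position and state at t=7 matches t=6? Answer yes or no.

t=1: a0@(2,3):A a1@(3,2):A a2@(2,2):A a3@(0,3):B a4@(1,1):A a5@(0,1):A a6@(0,2):A a7@(1,2):B
t=2: a0@(2,3):A a1@(3,2):A a2@(2,2):A a3@(0,0):B a4@(1,1):A a5@(0,1):A a6@(1,0):A a7@(1,3):B
t=3: a0@(2,3):A a1@(3,2):A a2@(2,2):A a3@(0,2):B a4@(1,1):A a5@(0,1):A a6@(0,3):A a7@(1,2):B
t=4: a0@(2,3):A a1@(3,2):A a2@(2,2):A a3@(0,0):B a4@(1,0):A a5@(1,3):A a6@(2,0):A a7@(2,1):B
t=5: a0@(2,3):A a1@(3,2):A a2@(2,2):A a3@(0,1):B a4@(0,2):A a5@(1,3):A a6@(2,0):A a7@(0,3):B
t=6: a0@(2,3):A a1@(0,0):A a2@(2,2):A a3@(1,0):B a4@(1,1):A a5@(1,3):A a6@(2,0):A a7@(1,2):B
t=7: a0@(0,1):A a1@(0,0):A a2@(2,2):A a3@(0,2):B a4@(0,3):A a5@(1,3):A a6@(2,0):A a7@(2,1):B

no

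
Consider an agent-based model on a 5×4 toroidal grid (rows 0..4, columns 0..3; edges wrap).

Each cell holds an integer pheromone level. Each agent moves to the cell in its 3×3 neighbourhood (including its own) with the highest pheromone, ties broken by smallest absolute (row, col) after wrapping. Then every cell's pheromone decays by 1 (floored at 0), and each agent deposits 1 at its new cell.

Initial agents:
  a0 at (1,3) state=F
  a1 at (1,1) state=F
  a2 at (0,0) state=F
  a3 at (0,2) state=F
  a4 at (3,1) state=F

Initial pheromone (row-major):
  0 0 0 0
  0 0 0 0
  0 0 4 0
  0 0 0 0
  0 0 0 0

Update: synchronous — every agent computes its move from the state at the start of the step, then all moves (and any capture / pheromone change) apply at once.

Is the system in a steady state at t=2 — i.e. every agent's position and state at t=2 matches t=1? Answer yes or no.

no

t=1: a0@(2,2) a1@(2,2) a2@(0,0) a3@(0,1) a4@(2,2) | pheromone: 1 1 0 0 / 0 0 0 0 / 0 0 6 0 / 0 0 0 0 / 0 0 0 0
t=2: a0@(2,2) a1@(2,2) a2@(0,0) a3@(0,0) a4@(2,2) | pheromone: 2 0 0 0 / 0 0 0 0 / 0 0 8 0 / 0 0 0 0 / 0 0 0 0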